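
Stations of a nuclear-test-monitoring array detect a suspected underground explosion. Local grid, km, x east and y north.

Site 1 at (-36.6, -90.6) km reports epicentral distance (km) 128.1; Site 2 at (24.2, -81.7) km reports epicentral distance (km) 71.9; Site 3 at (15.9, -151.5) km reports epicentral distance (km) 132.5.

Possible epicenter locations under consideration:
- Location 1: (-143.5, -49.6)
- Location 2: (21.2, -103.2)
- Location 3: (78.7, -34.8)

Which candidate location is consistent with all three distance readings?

For each candidate, compare |candidate − station| to the reported distance:
Location 1: residuals Site 1 13.6, Site 2 98.8, Site 3 56.7 → max 98.8 km
Location 2: residuals Site 1 68.9, Site 2 50.2, Site 3 83.9 → max 83.9 km
Location 3: residuals Site 1 0.0, Site 2 0.0, Site 3 0.0 → max 0.0 km
Only Location 3 has all residuals ≈ 0.

Location 3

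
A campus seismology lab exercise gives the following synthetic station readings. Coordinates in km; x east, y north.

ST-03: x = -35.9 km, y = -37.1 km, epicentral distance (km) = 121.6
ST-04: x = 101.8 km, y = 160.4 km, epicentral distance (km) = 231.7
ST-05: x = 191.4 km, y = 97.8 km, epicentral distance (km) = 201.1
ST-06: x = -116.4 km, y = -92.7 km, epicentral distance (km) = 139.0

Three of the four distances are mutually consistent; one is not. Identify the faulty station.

Solve using three stations at a time. Using ST-03, ST-04, ST-05 (subtract circle equations pairwise → linear system) gives (x, y) ≈ (81.1, -70.4).
Distances from that point to each station vs reported:
  ST-03: calculated 121.7 vs reported 121.6 → residual 0.1 km
  ST-04: calculated 231.7 vs reported 231.7 → residual 0.0 km
  ST-05: calculated 201.1 vs reported 201.1 → residual 0.0 km
  ST-06: calculated 198.8 vs reported 139.0 → residual 59.8 km
ST-03, ST-04, ST-05 are mutually consistent (residuals ≈ 0); ST-06 is off by 59.8 km.

ST-06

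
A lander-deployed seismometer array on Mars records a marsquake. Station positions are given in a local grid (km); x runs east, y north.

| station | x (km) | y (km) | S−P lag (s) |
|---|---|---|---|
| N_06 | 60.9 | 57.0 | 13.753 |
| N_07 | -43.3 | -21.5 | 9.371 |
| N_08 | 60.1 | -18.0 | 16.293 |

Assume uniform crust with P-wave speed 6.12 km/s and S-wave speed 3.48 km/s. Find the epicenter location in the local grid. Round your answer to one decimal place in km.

-50.0 km east, 53.8 km north

Distance from S−P lag: d = Δt · v_P v_S / (v_P − v_S) = Δt · (6.12·3.48)/(6.12−3.48) ≈ 8.0673·Δt.
So d_N_06 = 110.95, d_N_07 = 75.60, d_N_08 = 131.44 km.
Circle about each station: (x − 60.9)² + (y − 57.0)² = 110.95²; (x + 43.3)² + (y + 21.5)² = 75.60²; (x − 60.1)² + (y + 18.0)² = 131.44².
Subtracting the N_06 equation from the N_07 and N_08 equations removes the quadratic terms:
-208.4 x − 157.0 y = 1973.87
-1.6 x − 150.0 y = -7988.37
Solving the 2×2 system: x ≈ -50.0, y ≈ 53.8 km.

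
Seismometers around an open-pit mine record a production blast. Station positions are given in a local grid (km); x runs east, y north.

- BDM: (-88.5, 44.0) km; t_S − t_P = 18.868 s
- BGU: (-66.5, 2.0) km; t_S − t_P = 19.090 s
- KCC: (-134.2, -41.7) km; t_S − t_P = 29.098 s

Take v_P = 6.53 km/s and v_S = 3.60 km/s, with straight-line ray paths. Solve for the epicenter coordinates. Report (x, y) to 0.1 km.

53.0 km east, 97.8 km north

Distance from S−P lag: d = Δt · v_P v_S / (v_P − v_S) = Δt · (6.53·3.60)/(6.53−3.60) ≈ 8.0232·Δt.
So d_BDM = 151.38, d_BGU = 153.16, d_KCC = 233.46 km.
Circle about each station: (x + 88.5)² + (y − 44.0)² = 151.38²; (x + 66.5)² + (y − 2.0)² = 153.16²; (x + 134.2)² + (y + 41.7)² = 233.46².
Subtracting pairs of circle equations eliminates x²+y² and gives linear equations (the radical axes):
44.0 x − 84.0 y = -5884.08
-91.4 x − 171.4 y = -21607.39
Solving the 2×2 system: x ≈ 53.0, y ≈ 97.8 km.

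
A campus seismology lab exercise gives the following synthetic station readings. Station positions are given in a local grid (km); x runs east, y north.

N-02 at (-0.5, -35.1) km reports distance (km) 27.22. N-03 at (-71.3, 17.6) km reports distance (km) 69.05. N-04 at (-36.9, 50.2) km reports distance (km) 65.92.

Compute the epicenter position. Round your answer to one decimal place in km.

Circle about each station: (x + 0.5)² + (y + 35.1)² = 27.22²; (x + 71.3)² + (y − 17.6)² = 69.05²; (x + 36.9)² + (y − 50.2)² = 65.92².
Subtracting the N-02 equation from the N-03 and N-04 equations removes the quadratic terms:
-141.6 x + 105.4 y = 134.22
-72.8 x + 170.6 y = -955.13
Solving the 2×2 system: x ≈ -7.5, y ≈ -8.8 km.
Check against N-02 (with the unrounded x, y): √((x + 0.5)²+(y + 35.1)²) = 27.22 ≈ 27.22 km. ✓

(-7.5, -8.8)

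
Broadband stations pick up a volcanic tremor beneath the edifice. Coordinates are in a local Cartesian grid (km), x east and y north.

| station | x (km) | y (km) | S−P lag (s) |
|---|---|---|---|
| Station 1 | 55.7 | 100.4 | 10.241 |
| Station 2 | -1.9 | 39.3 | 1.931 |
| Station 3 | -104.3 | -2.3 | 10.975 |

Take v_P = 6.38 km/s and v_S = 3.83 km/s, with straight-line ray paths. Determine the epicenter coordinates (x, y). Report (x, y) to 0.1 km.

(-1.7, 20.8)

Distance from S−P lag: d = Δt · v_P v_S / (v_P − v_S) = Δt · (6.38·3.83)/(6.38−3.83) ≈ 9.5825·Δt.
So d_Station 1 = 98.13, d_Station 2 = 18.50, d_Station 3 = 105.17 km.
Circle about each station: (x − 55.7)² + (y − 100.4)² = 98.13²; (x + 1.9)² + (y − 39.3)² = 18.50²; (x + 104.3)² + (y + 2.3)² = 105.17².
Subtracting pairs of circle equations eliminates x²+y² and gives linear equations (the radical axes):
-115.2 x − 122.2 y = -2347.30
-320.0 x − 205.4 y = -3730.10
Solving the 2×2 system: x ≈ -1.7, y ≈ 20.8 km.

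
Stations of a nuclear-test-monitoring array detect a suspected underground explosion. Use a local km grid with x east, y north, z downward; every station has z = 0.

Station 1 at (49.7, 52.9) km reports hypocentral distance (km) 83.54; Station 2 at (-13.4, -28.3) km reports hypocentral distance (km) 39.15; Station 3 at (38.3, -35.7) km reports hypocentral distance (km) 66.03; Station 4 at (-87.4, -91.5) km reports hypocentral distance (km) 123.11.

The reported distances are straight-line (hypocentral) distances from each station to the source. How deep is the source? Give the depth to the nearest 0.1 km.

Each station gives a sphere (x−x_i)² + (y−y_i)² + z² = d_i² (stations at z=0).
Subtracting the Station 1 sphere from Station 2 and Station 3: z² cancels, leaving linear equations in x and y:
-126.2 x − 162.4 y = 1158.16
-22.8 x − 177.2 y = 91.85
Solving: x ≈ -10.199, y ≈ 0.794 km (keep extra digits for the depth step; rounded: -10.2, 0.8).
Then from the Station 1 sphere: z² = 83.54² − (x − 49.7)² − (y − 52.9)² with x = -10.199, y = 0.794, so z ≈ 26.000 ≈ 26.0 km.

26.0 km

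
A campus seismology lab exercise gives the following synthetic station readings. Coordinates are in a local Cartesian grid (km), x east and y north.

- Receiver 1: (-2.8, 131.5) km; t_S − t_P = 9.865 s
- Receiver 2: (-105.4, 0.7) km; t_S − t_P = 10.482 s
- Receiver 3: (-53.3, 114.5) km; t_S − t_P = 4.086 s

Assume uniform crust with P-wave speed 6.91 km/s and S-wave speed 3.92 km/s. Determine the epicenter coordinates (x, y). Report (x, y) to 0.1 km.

Distance from S−P lag: d = Δt · v_P v_S / (v_P − v_S) = Δt · (6.91·3.92)/(6.91−3.92) ≈ 9.0593·Δt.
So d_Receiver 1 = 89.37, d_Receiver 2 = 94.96, d_Receiver 3 = 37.02 km.
Circle about each station: (x + 2.8)² + (y − 131.5)² = 89.37²; (x + 105.4)² + (y − 0.7)² = 94.96²; (x + 53.3)² + (y − 114.5)² = 37.02².
Subtracting the Receiver 1 equation from the Receiver 2 and Receiver 3 equations removes the quadratic terms:
-205.2 x − 261.6 y = -7220.84
-101.0 x − 34.0 y = 5267.57
Solving the 2×2 system: x ≈ -83.5, y ≈ 93.1 km.
Check against Receiver 1 (with the unrounded x, y): √((x + 2.8)²+(y − 131.5)²) = 89.37 ≈ 89.37 km. ✓

-83.5 km east, 93.1 km north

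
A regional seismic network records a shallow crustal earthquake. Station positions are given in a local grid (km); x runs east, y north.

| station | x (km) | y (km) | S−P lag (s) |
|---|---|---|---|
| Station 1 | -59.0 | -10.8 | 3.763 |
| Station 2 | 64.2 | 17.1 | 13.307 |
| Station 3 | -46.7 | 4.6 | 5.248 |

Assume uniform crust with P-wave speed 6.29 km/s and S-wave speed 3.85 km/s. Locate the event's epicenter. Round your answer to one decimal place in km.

Distance from S−P lag: d = Δt · v_P v_S / (v_P − v_S) = Δt · (6.29·3.85)/(6.29−3.85) ≈ 9.9248·Δt.
So d_Station 1 = 37.35, d_Station 2 = 132.07, d_Station 3 = 52.09 km.
Circle about each station: (x + 59.0)² + (y + 10.8)² = 37.35²; (x − 64.2)² + (y − 17.1)² = 132.07²; (x + 46.7)² + (y − 4.6)² = 52.09².
Subtracting the Station 1 equation from the Station 2 and Station 3 equations removes the quadratic terms:
246.4 x + 55.8 y = -15231.05
24.6 x + 30.8 y = -2713.94
Solving the 2×2 system: x ≈ -51.1, y ≈ -47.3 km.

-51.1 km east, -47.3 km north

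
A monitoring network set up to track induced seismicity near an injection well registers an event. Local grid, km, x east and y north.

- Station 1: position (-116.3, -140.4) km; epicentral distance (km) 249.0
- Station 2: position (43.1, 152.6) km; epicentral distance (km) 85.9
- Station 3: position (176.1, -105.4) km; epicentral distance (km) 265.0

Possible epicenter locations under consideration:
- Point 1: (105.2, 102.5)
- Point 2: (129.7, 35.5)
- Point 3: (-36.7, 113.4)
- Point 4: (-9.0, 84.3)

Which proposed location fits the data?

For each candidate, compare |candidate − station| to the reported distance:
Point 1: residuals Station 1 79.7, Station 2 6.1, Station 3 45.3 → max 79.7 km
Point 2: residuals Station 1 53.4, Station 2 59.7, Station 3 116.7 → max 116.7 km
Point 3: residuals Station 1 17.0, Station 2 3.0, Station 3 40.2 → max 40.2 km
Point 4: residuals Station 1 0.0, Station 2 0.0, Station 3 0.0 → max 0.0 km
Only Point 4 has all residuals ≈ 0.

Point 4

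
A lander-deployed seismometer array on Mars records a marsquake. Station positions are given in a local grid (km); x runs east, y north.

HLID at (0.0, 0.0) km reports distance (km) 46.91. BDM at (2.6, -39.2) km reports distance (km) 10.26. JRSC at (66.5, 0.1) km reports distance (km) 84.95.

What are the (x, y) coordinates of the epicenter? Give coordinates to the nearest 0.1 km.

-4.4 km east, -46.7 km north

Circle about each station: x² + y² = 46.91²; (x − 2.6)² + (y + 39.2)² = 10.26²; (x − 66.5)² + (y − 0.1)² = 84.95².
Subtracting the HLID equation from the BDM and JRSC equations removes the quadratic terms:
5.2 x − 78.4 y = 3638.68
133.0 x + 0.2 y = -593.69
Solving the 2×2 system: x ≈ -4.4, y ≈ -46.7 km.
Check against HLID (with the unrounded x, y): √(x²+y²) = 46.91 ≈ 46.91 km. ✓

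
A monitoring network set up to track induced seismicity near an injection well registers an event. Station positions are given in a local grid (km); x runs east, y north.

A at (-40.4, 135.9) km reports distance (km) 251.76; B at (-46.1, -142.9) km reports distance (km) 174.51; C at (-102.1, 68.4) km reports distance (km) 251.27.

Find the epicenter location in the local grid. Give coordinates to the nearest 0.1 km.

x ≈ 110.4 km, y ≈ -65.7 km

Circle about each station: (x + 40.4)² + (y − 135.9)² = 251.76²; (x + 46.1)² + (y + 142.9)² = 174.51²; (x + 102.1)² + (y − 68.4)² = 251.27².
Subtracting the A equation from the B and C equations removes the quadratic terms:
-11.4 x − 557.6 y = 35374.01
-123.4 x − 135.0 y = -4751.52
Solving the 2×2 system: x ≈ 110.4, y ≈ -65.7 km.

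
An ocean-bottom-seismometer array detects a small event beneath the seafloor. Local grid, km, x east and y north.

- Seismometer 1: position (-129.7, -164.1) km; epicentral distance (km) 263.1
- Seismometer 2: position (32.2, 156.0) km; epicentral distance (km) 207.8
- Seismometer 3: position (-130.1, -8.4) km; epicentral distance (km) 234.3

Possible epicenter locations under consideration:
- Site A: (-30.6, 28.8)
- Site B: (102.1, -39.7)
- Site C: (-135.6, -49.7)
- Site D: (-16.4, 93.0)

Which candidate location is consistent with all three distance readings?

Site B

For each candidate, compare |candidate − station| to the reported distance:
Site A: residuals Seismometer 1 46.2, Seismometer 2 65.9, Seismometer 3 128.1 → max 128.1 km
Site B: residuals Seismometer 1 0.0, Seismometer 2 0.0, Seismometer 3 0.0 → max 0.0 km
Site C: residuals Seismometer 1 148.5, Seismometer 2 57.7, Seismometer 3 192.6 → max 192.6 km
Site D: residuals Seismometer 1 17.9, Seismometer 2 128.2, Seismometer 3 82.0 → max 128.2 km
Only Site B has all residuals ≈ 0.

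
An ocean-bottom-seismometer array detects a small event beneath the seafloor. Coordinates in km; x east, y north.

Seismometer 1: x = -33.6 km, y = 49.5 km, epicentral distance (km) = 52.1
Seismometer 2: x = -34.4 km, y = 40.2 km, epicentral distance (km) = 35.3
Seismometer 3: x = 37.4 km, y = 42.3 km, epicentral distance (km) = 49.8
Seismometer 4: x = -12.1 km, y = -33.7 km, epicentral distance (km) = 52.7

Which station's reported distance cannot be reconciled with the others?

Solve using three stations at a time. Using Seismometer 2, Seismometer 3, Seismometer 4 (subtract circle equations pairwise → linear system) gives (x, y) ≈ (-6.4, 18.7).
Distances from that point to each station vs reported:
  Seismometer 1: calculated 41.1 vs reported 52.1 → residual 11.0 km
  Seismometer 2: calculated 35.3 vs reported 35.3 → residual 0.0 km
  Seismometer 3: calculated 49.8 vs reported 49.8 → residual 0.0 km
  Seismometer 4: calculated 52.7 vs reported 52.7 → residual 0.0 km
Seismometer 2, Seismometer 3, Seismometer 4 are mutually consistent (residuals ≈ 0); Seismometer 1 is off by 11.0 km.

Seismometer 1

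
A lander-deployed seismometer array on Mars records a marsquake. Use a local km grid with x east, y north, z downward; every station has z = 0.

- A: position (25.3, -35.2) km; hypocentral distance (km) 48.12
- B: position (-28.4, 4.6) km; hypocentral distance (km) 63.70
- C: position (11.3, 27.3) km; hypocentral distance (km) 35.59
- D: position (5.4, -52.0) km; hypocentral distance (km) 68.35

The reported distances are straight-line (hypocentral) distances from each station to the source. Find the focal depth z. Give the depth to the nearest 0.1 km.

z ≈ 21.5 km

Each station gives a sphere (x−x_i)² + (y−y_i)² + z² = d_i² (stations at z=0).
Subtracting the A sphere from B and C: z² cancels, leaving linear equations in x and y:
-107.4 x + 79.6 y = -2793.57
-28.0 x + 125.0 y = 42.74
Solving: x ≈ 31.493, y ≈ 7.396 km (keep extra digits for the depth step; rounded: 31.5, 7.4).
Then from the A sphere: z² = 48.12² − (x − 25.3)² − (y + 35.2)² with x = 31.493, y = 7.396, so z ≈ 21.512 ≈ 21.5 km.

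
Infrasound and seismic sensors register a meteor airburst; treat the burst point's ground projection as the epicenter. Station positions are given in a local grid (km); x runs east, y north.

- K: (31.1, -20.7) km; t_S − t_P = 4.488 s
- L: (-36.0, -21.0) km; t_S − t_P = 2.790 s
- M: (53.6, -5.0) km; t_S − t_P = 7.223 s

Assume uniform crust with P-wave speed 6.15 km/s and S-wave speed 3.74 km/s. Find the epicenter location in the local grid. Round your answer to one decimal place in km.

x ≈ -10.8 km, y ≈ -29.6 km

Distance from S−P lag: d = Δt · v_P v_S / (v_P − v_S) = Δt · (6.15·3.74)/(6.15−3.74) ≈ 9.5440·Δt.
So d_K = 42.83, d_L = 26.63, d_M = 68.94 km.
Circle about each station: (x − 31.1)² + (y + 20.7)² = 42.83²; (x + 36.0)² + (y + 21.0)² = 26.63²; (x − 53.6)² + (y + 5.0)² = 68.94².
Subtracting the K equation from the L and M equations removes the quadratic terms:
-134.2 x − 0.6 y = 1466.55
45.0 x + 31.4 y = -1416.05
Solving the 2×2 system: x ≈ -10.8, y ≈ -29.6 km.
Check against K (with the unrounded x, y): √((x − 31.1)²+(y + 20.7)²) = 42.84 ≈ 42.83 km. ✓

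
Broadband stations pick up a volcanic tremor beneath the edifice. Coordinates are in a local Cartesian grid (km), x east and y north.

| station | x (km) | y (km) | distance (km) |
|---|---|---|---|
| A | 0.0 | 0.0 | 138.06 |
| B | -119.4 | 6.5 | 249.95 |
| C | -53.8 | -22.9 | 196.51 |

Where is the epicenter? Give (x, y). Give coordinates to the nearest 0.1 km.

(125.1, 58.4)

Circle about each station: x² + y² = 138.06²; (x + 119.4)² + (y − 6.5)² = 249.95²; (x + 53.8)² + (y + 22.9)² = 196.51².
Subtracting pairs of circle equations eliminates x²+y² and gives linear equations (the radical axes):
-238.8 x + 13.0 y = -29115.83
-107.6 x − 45.8 y = -16136.77
Solving the 2×2 system: x ≈ 125.1, y ≈ 58.4 km.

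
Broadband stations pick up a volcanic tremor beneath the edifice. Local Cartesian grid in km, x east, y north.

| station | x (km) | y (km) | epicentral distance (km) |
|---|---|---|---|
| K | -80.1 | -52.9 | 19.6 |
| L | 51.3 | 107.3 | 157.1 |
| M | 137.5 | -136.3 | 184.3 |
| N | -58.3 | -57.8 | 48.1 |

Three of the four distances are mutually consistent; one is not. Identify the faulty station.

Solve using three stations at a time. Using L, M, N (subtract circle equations pairwise → linear system) gives (x, y) ≈ (-16.2, -34.6).
Distances from that point to each station vs reported:
  K: calculated 66.5 vs reported 19.6 → residual 46.9 km
  L: calculated 157.1 vs reported 157.1 → residual 0.0 km
  M: calculated 184.3 vs reported 184.3 → residual 0.0 km
  N: calculated 48.1 vs reported 48.1 → residual 0.0 km
L, M, N are mutually consistent (residuals ≈ 0); K is off by 46.9 km.

K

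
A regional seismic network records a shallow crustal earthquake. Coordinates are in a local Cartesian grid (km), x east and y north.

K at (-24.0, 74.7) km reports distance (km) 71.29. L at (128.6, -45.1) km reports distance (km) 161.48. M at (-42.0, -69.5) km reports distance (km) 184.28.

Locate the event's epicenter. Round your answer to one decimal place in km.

Circle about each station: (x + 24.0)² + (y − 74.7)² = 71.29²; (x − 128.6)² + (y + 45.1)² = 161.48²; (x + 42.0)² + (y + 69.5)² = 184.28².
Subtracting the K equation from the L and M equations removes the quadratic terms:
305.2 x − 239.6 y = -8577.65
-36.0 x − 288.4 y = -28438.69
Solving the 2×2 system: x ≈ 44.9, y ≈ 93.0 km.

44.9 km east, 93.0 km north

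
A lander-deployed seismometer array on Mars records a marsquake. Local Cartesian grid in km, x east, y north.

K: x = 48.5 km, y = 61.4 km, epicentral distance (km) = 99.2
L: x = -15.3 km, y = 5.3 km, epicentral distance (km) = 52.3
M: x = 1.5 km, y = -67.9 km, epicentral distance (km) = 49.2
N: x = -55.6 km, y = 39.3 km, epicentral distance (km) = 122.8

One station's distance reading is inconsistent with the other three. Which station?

L

Solve using three stations at a time. Using K, M, N (subtract circle equations pairwise → linear system) gives (x, y) ≈ (40.3, -37.5).
Distances from that point to each station vs reported:
  K: calculated 99.2 vs reported 99.2 → residual 0.0 km
  L: calculated 70.1 vs reported 52.3 → residual 17.8 km
  M: calculated 49.3 vs reported 49.2 → residual 0.1 km
  N: calculated 122.8 vs reported 122.8 → residual 0.0 km
K, M, N are mutually consistent (residuals ≈ 0); L is off by 17.8 km.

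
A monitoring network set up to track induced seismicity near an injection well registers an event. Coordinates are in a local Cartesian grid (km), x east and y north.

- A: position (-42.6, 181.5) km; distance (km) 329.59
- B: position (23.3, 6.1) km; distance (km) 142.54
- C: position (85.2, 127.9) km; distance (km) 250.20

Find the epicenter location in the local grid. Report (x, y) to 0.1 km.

Circle about each station: (x + 42.6)² + (y − 181.5)² = 329.59²; (x − 23.3)² + (y − 6.1)² = 142.54²; (x − 85.2)² + (y − 127.9)² = 250.20².
Subtracting the A equation from the B and C equations removes the quadratic terms:
131.8 x − 350.8 y = 54135.01
255.6 x − 107.2 y = 34889.97
Solving the 2×2 system: x ≈ 85.2, y ≈ -122.3 km.
Check against A (with the unrounded x, y): √((x + 42.6)²+(y − 181.5)²) = 329.59 ≈ 329.59 km. ✓

x ≈ 85.2 km, y ≈ -122.3 km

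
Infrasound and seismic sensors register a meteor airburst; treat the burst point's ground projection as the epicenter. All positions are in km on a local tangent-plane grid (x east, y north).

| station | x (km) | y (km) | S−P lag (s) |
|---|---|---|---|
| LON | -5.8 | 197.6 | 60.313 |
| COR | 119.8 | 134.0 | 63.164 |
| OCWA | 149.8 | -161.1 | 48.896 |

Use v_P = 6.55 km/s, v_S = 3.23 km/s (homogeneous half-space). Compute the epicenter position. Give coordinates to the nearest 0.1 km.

x ≈ -161.7 km, y ≈ -153.7 km

Distance from S−P lag: d = Δt · v_P v_S / (v_P − v_S) = Δt · (6.55·3.23)/(6.55−3.23) ≈ 6.3724·Δt.
So d_LON = 384.34, d_COR = 402.51, d_OCWA = 311.59 km.
Circle about each station: (x + 5.8)² + (y − 197.6)² = 384.34²; (x − 119.8)² + (y − 134.0)² = 402.51²; (x − 149.8)² + (y + 161.1)² = 311.59².
Subtracting pairs of circle equations eliminates x²+y² and gives linear equations (the radical axes):
251.2 x − 127.2 y = -21068.42
311.2 x − 717.4 y = 59942.76
Solving the 2×2 system: x ≈ -161.7, y ≈ -153.7 km.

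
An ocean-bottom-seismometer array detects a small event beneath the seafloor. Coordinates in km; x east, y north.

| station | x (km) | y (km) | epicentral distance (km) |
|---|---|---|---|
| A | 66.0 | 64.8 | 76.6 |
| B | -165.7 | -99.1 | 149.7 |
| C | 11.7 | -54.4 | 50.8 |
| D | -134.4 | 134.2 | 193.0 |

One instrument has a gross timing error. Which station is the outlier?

Solve using three stations at a time. Using B, C, D (subtract circle equations pairwise → linear system) gives (x, y) ≈ (-32.9, -30.0).
Distances from that point to each station vs reported:
  A: calculated 137.0 vs reported 76.6 → residual 60.4 km
  B: calculated 149.7 vs reported 149.7 → residual 0.0 km
  C: calculated 50.9 vs reported 50.8 → residual 0.1 km
  D: calculated 193.0 vs reported 193.0 → residual 0.0 km
B, C, D are mutually consistent (residuals ≈ 0); A is off by 60.4 km.

A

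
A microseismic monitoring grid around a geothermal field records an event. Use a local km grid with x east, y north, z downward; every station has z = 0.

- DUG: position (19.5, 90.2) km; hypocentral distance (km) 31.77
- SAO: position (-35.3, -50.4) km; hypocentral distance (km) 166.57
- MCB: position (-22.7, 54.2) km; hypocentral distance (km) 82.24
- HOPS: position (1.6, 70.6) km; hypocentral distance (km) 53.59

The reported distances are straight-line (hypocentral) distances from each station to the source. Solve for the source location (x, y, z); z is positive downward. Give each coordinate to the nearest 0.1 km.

(49.0, 92.8, 11.5)

Each station gives a sphere (x−x_i)² + (y−y_i)² + z² = d_i² (stations at z=0).
Subtracting the DUG sphere from SAO and MCB: z² cancels, leaving linear equations in x and y:
-109.6 x − 281.2 y = -31466.27
-84.4 x − 72.0 y = -10817.44
Solving: x ≈ 49.002, y ≈ 92.801 km (keep extra digits for the depth step; rounded: 49.0, 92.8).
Then from the DUG sphere: z² = 31.77² − (x − 19.5)² − (y − 90.2)² with x = 49.002, y = 92.801, so z ≈ 11.498 ≈ 11.5 km.
Check against HOPS (with the unrounded solution): distance 53.59 ≈ 53.59 km. ✓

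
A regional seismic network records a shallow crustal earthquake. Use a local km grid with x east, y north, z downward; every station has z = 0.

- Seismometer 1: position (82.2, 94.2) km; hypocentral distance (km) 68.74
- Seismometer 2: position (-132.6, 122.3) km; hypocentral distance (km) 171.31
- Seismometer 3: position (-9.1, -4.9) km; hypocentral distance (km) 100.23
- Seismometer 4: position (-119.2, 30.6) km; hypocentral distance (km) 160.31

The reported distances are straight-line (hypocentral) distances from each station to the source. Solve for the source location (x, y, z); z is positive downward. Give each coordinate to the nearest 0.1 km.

Each station gives a sphere (x−x_i)² + (y−y_i)² + z² = d_i² (stations at z=0).
Subtracting the Seismometer 1 sphere from Seismometer 2 and Seismometer 3: z² cancels, leaving linear equations in x and y:
-429.6 x + 56.2 y = -7712.36
-182.6 x − 198.2 y = -20844.53
Solving: x ≈ 28.300, y ≈ 79.097 km (keep extra digits for the depth step; rounded: 28.3, 79.1).
Then from the Seismometer 1 sphere: z² = 68.74² − (x − 82.2)² − (y − 94.2)² with x = 28.300, y = 79.097, so z ≈ 39.898 ≈ 39.9 km.
Check against Seismometer 4 (with the unrounded solution): distance 160.31 ≈ 160.31 km. ✓

x ≈ 28.3 km, y ≈ 79.1 km, depth ≈ 39.9 km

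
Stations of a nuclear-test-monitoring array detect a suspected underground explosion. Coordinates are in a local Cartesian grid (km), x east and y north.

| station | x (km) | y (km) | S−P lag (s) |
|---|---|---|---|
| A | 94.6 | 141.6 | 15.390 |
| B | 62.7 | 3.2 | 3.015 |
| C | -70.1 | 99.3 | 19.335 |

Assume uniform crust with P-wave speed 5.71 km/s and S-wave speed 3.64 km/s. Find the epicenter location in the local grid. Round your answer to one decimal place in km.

Distance from S−P lag: d = Δt · v_P v_S / (v_P − v_S) = Δt · (5.71·3.64)/(5.71−3.64) ≈ 10.0408·Δt.
So d_A = 154.53, d_B = 30.27, d_C = 194.14 km.
Circle about each station: (x − 94.6)² + (y − 141.6)² = 154.53²; (x − 62.7)² + (y − 3.2)² = 30.27²; (x + 70.1)² + (y − 99.3)² = 194.14².
Subtracting the A equation from the B and C equations removes the quadratic terms:
-63.8 x − 276.8 y = -2094.94
-329.4 x − 84.6 y = -28036.04
Solving the 2×2 system: x ≈ 88.4, y ≈ -12.8 km.
Check against A (with the unrounded x, y): √((x − 94.6)²+(y − 141.6)²) = 154.53 ≈ 154.53 km. ✓

(88.4, -12.8)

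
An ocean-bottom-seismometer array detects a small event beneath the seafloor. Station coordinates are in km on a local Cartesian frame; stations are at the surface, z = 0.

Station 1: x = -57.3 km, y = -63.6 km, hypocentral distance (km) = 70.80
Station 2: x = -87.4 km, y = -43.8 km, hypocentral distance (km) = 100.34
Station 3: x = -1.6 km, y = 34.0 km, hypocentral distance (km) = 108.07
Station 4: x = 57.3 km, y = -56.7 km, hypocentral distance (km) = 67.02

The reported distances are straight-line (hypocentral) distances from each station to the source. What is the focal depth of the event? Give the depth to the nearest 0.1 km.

Each station gives a sphere (x−x_i)² + (y−y_i)² + z² = d_i² (stations at z=0).
Subtracting the Station 1 sphere from Station 2 and Station 3: z² cancels, leaving linear equations in x and y:
-60.2 x + 39.6 y = -2826.53
111.4 x + 195.2 y = -12836.17
Solving: x ≈ 2.687, y ≈ -67.292 km (keep extra digits for the depth step; rounded: 2.7, -67.3).
Then from the Station 1 sphere: z² = 70.80² − (x + 57.3)² − (y + 63.6)² with x = 2.687, y = -67.292, so z ≈ 37.424 ≈ 37.4 km.

depth ≈ 37.4 km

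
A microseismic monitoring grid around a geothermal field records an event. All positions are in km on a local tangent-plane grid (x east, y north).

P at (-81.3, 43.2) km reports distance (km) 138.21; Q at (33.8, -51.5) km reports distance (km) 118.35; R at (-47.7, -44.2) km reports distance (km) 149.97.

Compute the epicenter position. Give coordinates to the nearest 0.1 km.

Circle about each station: (x + 81.3)² + (y − 43.2)² = 138.21²; (x − 33.8)² + (y + 51.5)² = 118.35²; (x + 47.7)² + (y + 44.2)² = 149.97².
Subtracting the P equation from the Q and R equations removes the quadratic terms:
230.2 x − 189.4 y = 414.04
67.2 x − 174.8 y = -7636.00
Solving the 2×2 system: x ≈ 55.2, y ≈ 64.9 km.
Check against P (with the unrounded x, y): √((x + 81.3)²+(y − 43.2)²) = 138.22 ≈ 138.21 km. ✓

(55.2, 64.9)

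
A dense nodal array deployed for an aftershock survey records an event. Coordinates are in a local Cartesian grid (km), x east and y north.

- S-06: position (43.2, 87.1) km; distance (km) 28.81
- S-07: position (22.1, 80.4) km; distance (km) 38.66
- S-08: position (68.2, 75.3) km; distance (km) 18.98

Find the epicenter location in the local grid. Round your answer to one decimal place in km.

x ≈ 55.6 km, y ≈ 61.1 km

Circle about each station: (x − 43.2)² + (y − 87.1)² = 28.81²; (x − 22.1)² + (y − 80.4)² = 38.66²; (x − 68.2)² + (y − 75.3)² = 18.98².
Subtracting pairs of circle equations eliminates x²+y² and gives linear equations (the radical axes):
-42.2 x − 13.4 y = -3164.66
50.0 x − 23.6 y = 1338.46
Solving the 2×2 system: x ≈ 55.6, y ≈ 61.1 km.
Check against S-06 (with the unrounded x, y): √((x − 43.2)²+(y − 87.1)²) = 28.82 ≈ 28.81 km. ✓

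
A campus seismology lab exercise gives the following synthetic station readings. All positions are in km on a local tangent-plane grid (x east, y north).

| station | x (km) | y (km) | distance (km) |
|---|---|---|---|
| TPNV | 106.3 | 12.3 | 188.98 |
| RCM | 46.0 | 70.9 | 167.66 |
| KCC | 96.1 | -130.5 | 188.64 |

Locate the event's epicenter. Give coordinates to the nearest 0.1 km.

(-73.1, -47.1)

Circle about each station: (x − 106.3)² + (y − 12.3)² = 188.98²; (x − 46.0)² + (y − 70.9)² = 167.66²; (x − 96.1)² + (y + 130.5)² = 188.64².
Subtracting the TPNV equation from the RCM and KCC equations removes the quadratic terms:
-120.6 x + 117.2 y = 3295.39
-20.4 x − 285.6 y = 14942.87
Solving the 2×2 system: x ≈ -73.1, y ≈ -47.1 km.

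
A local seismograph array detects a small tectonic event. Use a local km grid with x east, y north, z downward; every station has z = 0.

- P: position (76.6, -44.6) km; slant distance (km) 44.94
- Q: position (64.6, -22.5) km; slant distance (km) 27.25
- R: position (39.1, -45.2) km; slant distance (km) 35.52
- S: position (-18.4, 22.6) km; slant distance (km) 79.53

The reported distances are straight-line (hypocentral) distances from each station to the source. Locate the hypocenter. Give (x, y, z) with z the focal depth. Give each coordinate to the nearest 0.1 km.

Each station gives a sphere (x−x_i)² + (y−y_i)² + z² = d_i² (stations at z=0).
Subtracting the P sphere from Q and R: z² cancels, leaving linear equations in x and y:
-24.0 x + 44.2 y = -1900.27
-75.0 x − 1.2 y = -3526.94
Solving: x ≈ 47.303, y ≈ -17.308 km (keep extra digits for the depth step; rounded: 47.3, -17.3).
Then from the P sphere: z² = 44.94² − (x − 76.6)² − (y + 44.6)² with x = 47.303, y = -17.308, so z ≈ 20.407 ≈ 20.4 km.
Check against S (with the unrounded solution): distance 79.54 ≈ 79.53 km. ✓

x ≈ 47.3 km, y ≈ -17.3 km, depth ≈ 20.4 km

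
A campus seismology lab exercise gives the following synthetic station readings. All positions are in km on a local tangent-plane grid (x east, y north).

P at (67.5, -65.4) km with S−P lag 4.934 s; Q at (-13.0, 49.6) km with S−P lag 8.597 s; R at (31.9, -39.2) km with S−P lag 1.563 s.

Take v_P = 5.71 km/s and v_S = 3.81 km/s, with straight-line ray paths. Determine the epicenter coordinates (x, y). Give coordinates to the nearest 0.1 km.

x ≈ 14.9 km, y ≈ -44.8 km

Distance from S−P lag: d = Δt · v_P v_S / (v_P − v_S) = Δt · (5.71·3.81)/(5.71−3.81) ≈ 11.4501·Δt.
So d_P = 56.49, d_Q = 98.44, d_R = 17.90 km.
Circle about each station: (x − 67.5)² + (y + 65.4)² = 56.49²; (x + 13.0)² + (y − 49.6)² = 98.44²; (x − 31.9)² + (y + 39.2)² = 17.90².
Subtracting pairs of circle equations eliminates x²+y² and gives linear equations (the radical axes):
-161.0 x + 230.0 y = -12703.56
-71.2 x + 52.4 y = -3408.45
Solving the 2×2 system: x ≈ 14.9, y ≈ -44.8 km.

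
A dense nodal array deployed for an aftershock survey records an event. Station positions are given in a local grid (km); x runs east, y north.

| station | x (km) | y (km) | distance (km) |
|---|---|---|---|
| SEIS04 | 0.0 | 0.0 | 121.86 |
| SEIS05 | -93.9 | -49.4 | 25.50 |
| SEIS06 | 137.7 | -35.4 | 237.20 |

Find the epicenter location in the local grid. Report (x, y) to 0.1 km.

x ≈ -96.2 km, y ≈ -74.8 km

Circle about each station: x² + y² = 121.86²; (x + 93.9)² + (y + 49.4)² = 25.50²; (x − 137.7)² + (y + 35.4)² = 237.20².
Subtracting the SEIS04 equation from the SEIS05 and SEIS06 equations removes the quadratic terms:
-187.8 x − 98.8 y = 25457.18
275.4 x − 70.8 y = -21199.53
Solving the 2×2 system: x ≈ -96.2, y ≈ -74.8 km.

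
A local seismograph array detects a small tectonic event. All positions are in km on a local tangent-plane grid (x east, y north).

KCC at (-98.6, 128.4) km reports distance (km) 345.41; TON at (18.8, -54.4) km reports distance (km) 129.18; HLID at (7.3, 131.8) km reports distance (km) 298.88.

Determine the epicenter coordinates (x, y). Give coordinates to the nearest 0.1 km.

Circle about each station: (x + 98.6)² + (y − 128.4)² = 345.41²; (x − 18.8)² + (y + 54.4)² = 129.18²; (x − 7.3)² + (y − 131.8)² = 298.88².
Subtracting pairs of circle equations eliminates x²+y² and gives linear equations (the radical axes):
234.8 x − 365.6 y = 79724.88
211.8 x + 6.8 y = 21194.82
Solving the 2×2 system: x ≈ 104.9, y ≈ -150.7 km.

(104.9, -150.7)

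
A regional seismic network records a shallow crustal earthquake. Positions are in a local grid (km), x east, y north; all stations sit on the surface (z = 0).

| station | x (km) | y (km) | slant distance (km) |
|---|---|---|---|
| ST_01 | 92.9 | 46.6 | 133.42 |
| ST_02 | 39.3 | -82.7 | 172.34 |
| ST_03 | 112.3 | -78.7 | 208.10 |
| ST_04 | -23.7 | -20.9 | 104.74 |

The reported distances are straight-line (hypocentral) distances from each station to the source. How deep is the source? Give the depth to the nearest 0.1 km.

Each station gives a sphere (x−x_i)² + (y−y_i)² + z² = d_i² (stations at z=0).
Subtracting the ST_01 sphere from ST_02 and ST_03: z² cancels, leaving linear equations in x and y:
-107.2 x − 258.6 y = -14318.37
38.8 x − 250.6 y = -17501.70
Solving: x ≈ -25.415, y ≈ 65.904 km (keep extra digits for the depth step; rounded: -25.4, 65.9).
Then from the ST_01 sphere: z² = 133.42² − (x − 92.9)² − (y − 46.6)² with x = -25.415, y = 65.904, so z ≈ 58.565 ≈ 58.6 km.
Check against ST_04 (with the unrounded solution): distance 104.73 ≈ 104.74 km. ✓

58.6 km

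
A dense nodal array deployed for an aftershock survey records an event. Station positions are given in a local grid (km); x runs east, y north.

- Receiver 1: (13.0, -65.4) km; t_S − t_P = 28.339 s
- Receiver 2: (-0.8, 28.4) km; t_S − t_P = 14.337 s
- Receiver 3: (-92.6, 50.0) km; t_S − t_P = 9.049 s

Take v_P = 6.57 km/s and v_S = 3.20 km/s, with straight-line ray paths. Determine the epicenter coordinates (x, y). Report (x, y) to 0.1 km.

Distance from S−P lag: d = Δt · v_P v_S / (v_P − v_S) = Δt · (6.57·3.20)/(6.57−3.20) ≈ 6.2386·Δt.
So d_Receiver 1 = 176.79, d_Receiver 2 = 89.44, d_Receiver 3 = 56.45 km.
Circle about each station: (x − 13.0)² + (y + 65.4)² = 176.79²; (x + 0.8)² + (y − 28.4)² = 89.44²; (x + 92.6)² + (y − 50.0)² = 56.45².
Subtracting the Receiver 1 equation from the Receiver 2 and Receiver 3 equations removes the quadratic terms:
-27.6 x + 187.6 y = 19616.23
-211.2 x + 230.8 y = 34696.70
Solving the 2×2 system: x ≈ -59.6, y ≈ 95.8 km.
Check against Receiver 1 (with the unrounded x, y): √((x − 13.0)²+(y + 65.4)²) = 176.79 ≈ 176.79 km. ✓

-59.6 km east, 95.8 km north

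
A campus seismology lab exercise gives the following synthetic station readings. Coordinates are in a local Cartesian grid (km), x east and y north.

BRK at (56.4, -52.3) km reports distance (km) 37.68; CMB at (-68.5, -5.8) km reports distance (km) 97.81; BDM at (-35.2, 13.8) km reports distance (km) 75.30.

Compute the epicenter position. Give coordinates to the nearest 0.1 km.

26.4 km east, -29.5 km north

Circle about each station: (x − 56.4)² + (y + 52.3)² = 37.68²; (x + 68.5)² + (y + 5.8)² = 97.81²; (x + 35.2)² + (y − 13.8)² = 75.30².
Subtracting pairs of circle equations eliminates x²+y² and gives linear equations (the radical axes):
-249.8 x + 93.0 y = -9337.37
-183.2 x + 132.2 y = -8737.08
Solving the 2×2 system: x ≈ 26.4, y ≈ -29.5 km.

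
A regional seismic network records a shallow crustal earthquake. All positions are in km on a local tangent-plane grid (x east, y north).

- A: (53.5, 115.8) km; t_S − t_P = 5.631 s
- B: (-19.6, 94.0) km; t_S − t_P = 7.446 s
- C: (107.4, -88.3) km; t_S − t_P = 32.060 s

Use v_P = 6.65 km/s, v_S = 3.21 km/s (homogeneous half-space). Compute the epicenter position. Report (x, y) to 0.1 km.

Distance from S−P lag: d = Δt · v_P v_S / (v_P − v_S) = Δt · (6.65·3.21)/(6.65−3.21) ≈ 6.2054·Δt.
So d_A = 34.94, d_B = 46.21, d_C = 198.94 km.
Circle about each station: (x − 53.5)² + (y − 115.8)² = 34.94²; (x + 19.6)² + (y − 94.0)² = 46.21²; (x − 107.4)² + (y + 88.3)² = 198.94².
Subtracting pairs of circle equations eliminates x²+y² and gives linear equations (the radical axes):
-146.2 x − 43.6 y = -7966.29
107.8 x − 408.2 y = -35296.56
Solving the 2×2 system: x ≈ 26.6, y ≈ 93.5 km.

(26.6, 93.5)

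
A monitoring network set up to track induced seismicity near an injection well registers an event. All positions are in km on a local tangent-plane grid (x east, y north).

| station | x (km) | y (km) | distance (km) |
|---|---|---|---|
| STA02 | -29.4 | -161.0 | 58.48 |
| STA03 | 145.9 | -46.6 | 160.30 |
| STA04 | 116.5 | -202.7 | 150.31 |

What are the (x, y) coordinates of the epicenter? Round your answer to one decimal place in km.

(-1.5, -109.6)

Circle about each station: (x + 29.4)² + (y + 161.0)² = 58.48²; (x − 145.9)² + (y + 46.6)² = 160.30²; (x − 116.5)² + (y + 202.7)² = 150.31².
Subtracting the STA02 equation from the STA03 and STA04 equations removes the quadratic terms:
350.6 x + 228.8 y = -25603.17
291.8 x − 83.4 y = 8700.99
Solving the 2×2 system: x ≈ -1.5, y ≈ -109.6 km.
Check against STA02 (with the unrounded x, y): √((x + 29.4)²+(y + 161.0)²) = 58.49 ≈ 58.48 km. ✓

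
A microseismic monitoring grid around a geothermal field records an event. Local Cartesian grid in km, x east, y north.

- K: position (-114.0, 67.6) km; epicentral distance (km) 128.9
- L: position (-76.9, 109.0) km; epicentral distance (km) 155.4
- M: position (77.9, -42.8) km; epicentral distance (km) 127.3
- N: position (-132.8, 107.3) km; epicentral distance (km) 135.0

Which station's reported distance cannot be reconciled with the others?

N

Solve using three stations at a time. Using K, L, M (subtract circle equations pairwise → linear system) gives (x, y) ≈ (-49.4, -44.0).
Distances from that point to each station vs reported:
  K: calculated 128.9 vs reported 128.9 → residual 0.0 km
  L: calculated 155.4 vs reported 155.4 → residual 0.0 km
  M: calculated 127.3 vs reported 127.3 → residual 0.0 km
  N: calculated 172.7 vs reported 135.0 → residual 37.7 km
K, L, M are mutually consistent (residuals ≈ 0); N is off by 37.7 km.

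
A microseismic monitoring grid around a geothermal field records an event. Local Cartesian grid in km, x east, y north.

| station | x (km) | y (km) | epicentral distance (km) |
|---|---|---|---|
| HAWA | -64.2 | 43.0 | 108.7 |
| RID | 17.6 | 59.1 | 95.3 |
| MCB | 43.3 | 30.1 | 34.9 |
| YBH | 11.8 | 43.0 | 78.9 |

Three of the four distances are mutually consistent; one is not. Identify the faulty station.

MCB

Solve using three stations at a time. Using HAWA, RID, YBH (subtract circle equations pairwise → linear system) gives (x, y) ≈ (10.6, -36.2).
Distances from that point to each station vs reported:
  HAWA: calculated 108.9 vs reported 108.7 → residual 0.2 km
  RID: calculated 95.5 vs reported 95.3 → residual 0.2 km
  MCB: calculated 73.9 vs reported 34.9 → residual 39.0 km
  YBH: calculated 79.2 vs reported 78.9 → residual 0.3 km
HAWA, RID, YBH are mutually consistent (residuals ≈ 0); MCB is off by 39.0 km.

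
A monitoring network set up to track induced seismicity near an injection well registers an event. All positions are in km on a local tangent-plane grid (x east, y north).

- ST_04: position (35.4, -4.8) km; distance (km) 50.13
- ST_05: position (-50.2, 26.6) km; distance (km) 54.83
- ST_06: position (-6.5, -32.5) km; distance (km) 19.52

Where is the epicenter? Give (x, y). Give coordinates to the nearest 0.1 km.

Circle about each station: (x − 35.4)² + (y + 4.8)² = 50.13²; (x + 50.2)² + (y − 26.6)² = 54.83²; (x + 6.5)² + (y + 32.5)² = 19.52².
Subtracting the ST_04 equation from the ST_05 and ST_06 equations removes the quadratic terms:
-171.2 x + 62.8 y = 1458.09
-83.8 x − 55.4 y = 1954.29
Solving the 2×2 system: x ≈ -13.8, y ≈ -14.4 km.
Check against ST_04 (with the unrounded x, y): √((x − 35.4)²+(y + 4.8)²) = 50.13 ≈ 50.13 km. ✓

(-13.8, -14.4)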